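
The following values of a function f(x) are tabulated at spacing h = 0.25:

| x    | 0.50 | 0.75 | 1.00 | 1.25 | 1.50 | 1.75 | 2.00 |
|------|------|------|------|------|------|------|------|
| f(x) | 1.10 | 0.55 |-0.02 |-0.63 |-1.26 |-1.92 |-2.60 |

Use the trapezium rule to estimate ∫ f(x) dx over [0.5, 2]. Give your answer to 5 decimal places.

-1.00750

h = 0.25, n = 6.
(h/2)·[y₀ + 2y₁ + 2y₂ + 2y₃ + 2y₄ + 2y₅ + y₆] = 0.125·(-8.06) = -1.00750.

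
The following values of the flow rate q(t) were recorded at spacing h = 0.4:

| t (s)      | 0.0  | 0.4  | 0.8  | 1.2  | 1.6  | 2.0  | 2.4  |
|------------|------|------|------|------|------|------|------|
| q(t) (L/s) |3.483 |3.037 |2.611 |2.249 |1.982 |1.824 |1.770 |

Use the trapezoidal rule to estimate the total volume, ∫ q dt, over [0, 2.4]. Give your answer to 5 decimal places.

h = 0.4, n = 6.
(h/2)·[y₀ + 2y₁ + 2y₂ + 2y₃ + 2y₄ + 2y₅ + y₆] = 0.2·(28.659) = 5.73180.

5.73180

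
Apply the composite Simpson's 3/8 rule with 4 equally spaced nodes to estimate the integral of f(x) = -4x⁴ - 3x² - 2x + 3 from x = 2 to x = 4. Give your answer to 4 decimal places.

h = (4 − 2)/3 = 0.666667.
Nodes x₀,…,x₃ = 2, 2.666667, 3.333333, 4.
f(x) = -4x⁴ - 3x² - 2x + 3: f₀=-77, f₁=-225.938272, f₂=-530.827160, f₃=-1077.
(3h/8)·[f₀ + 3f₁ + 3f₂ + f₃] = 0.25·(-3424.296296) = -856.0741.

-856.0741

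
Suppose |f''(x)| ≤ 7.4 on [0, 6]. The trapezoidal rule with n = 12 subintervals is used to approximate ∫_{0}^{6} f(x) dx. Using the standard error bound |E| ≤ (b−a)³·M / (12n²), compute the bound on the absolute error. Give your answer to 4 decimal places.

0.9250

|E| ≤ (6)³·7.4 / (12·12²) = 1598.4/1728 = 0.9250.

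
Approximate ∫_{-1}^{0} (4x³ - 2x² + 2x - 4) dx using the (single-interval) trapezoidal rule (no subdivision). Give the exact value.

T = (b−a)/2 · [f(-1) + f(0)] = 0.5·[(-12) + (-4)] = -8.

-8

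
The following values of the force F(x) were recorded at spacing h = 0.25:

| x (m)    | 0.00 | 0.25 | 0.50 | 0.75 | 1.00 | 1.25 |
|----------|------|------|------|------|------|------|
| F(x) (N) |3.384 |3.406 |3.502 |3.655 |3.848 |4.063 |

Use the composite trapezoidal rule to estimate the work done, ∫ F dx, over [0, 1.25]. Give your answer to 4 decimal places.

4.5336

h = 0.25, n = 5.
(h/2)·[y₀ + 2y₁ + 2y₂ + 2y₃ + 2y₄ + y₅] = 0.125·(36.269) = 4.5336.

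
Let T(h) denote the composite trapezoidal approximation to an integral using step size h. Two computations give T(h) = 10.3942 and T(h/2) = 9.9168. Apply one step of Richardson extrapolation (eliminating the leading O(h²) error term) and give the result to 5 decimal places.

9.75767

R = (4·T(h/2) − T(h)) / 3 = (4·9.9168 − 10.3942)/3 = (29.2730)/3 = 9.75767.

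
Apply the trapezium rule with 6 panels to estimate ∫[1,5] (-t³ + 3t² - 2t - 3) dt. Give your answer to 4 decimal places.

h = (5 − 1)/6 = 0.666667.
Nodes t₀,…,t₆ = 1, 1.666667, 2.333333, 3, 3.666667, 4.333333, 5.
f(t) = -t³ + 3t² - 2t - 3: f₀=-3, f₁=-2.629630, f₂=-4.037037, f₃=-9, f₄=-19.296296, f₅=-36.703704, f₆=-63.
(h/2)·[f₀ + 2f₁ + 2f₂ + 2f₃ + 2f₄ + 2f₅ + f₆] = 0.333333·(-209.333333) = -69.7778.

-69.7778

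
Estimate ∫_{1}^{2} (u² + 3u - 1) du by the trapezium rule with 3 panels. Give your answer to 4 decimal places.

h = (2 − 1)/3 = 0.333333.
Nodes u₀,…,u₃ = 1, 1.333333, 1.666667, 2.
f(u) = u² + 3u - 1: f₀=3, f₁=4.777778, f₂=6.777778, f₃=9.
(h/2)·[f₀ + 2f₁ + 2f₂ + f₃] = 0.166667·(35.111111) = 5.8519.

5.8519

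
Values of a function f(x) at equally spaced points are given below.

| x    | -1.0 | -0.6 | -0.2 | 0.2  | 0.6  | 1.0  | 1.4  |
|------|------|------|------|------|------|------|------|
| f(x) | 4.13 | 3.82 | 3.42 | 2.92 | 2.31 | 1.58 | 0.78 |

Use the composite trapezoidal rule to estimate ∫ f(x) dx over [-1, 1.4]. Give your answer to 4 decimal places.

h = 0.4, n = 6.
(h/2)·[y₀ + 2y₁ + 2y₂ + 2y₃ + 2y₄ + 2y₅ + y₆] = 0.2·(33.01) = 6.6020.

6.6020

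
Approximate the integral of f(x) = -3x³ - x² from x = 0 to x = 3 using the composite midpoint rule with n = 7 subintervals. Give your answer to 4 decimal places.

-69.0842

h = (3 − 0)/7 = 0.428571.
Midpoints m₁,…,m₇ = 0.214286, 0.642857, 1.071429, 1.5, 1.928571, 2.357143, 2.785714.
f(m₁)=-0.075437, f(m₂)=-1.210277, f(m₃)=-4.837828, f(m₄)=-12.375, f(m₅)=-25.238703, f(m₆)=-44.845845, f(m₇)=-72.613338.
h·[f(m₁) + f(m₂) + f(m₃) + f(m₄) + f(m₅) + f(m₆) + f(m₇)] = 0.428571·(-161.196429) = -69.0842.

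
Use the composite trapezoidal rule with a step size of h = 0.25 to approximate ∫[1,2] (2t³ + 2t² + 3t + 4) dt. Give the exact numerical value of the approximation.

20.78125

h = (2 − 1)/4 = 0.25.
Nodes t₀,…,t₄ = 1, 1.25, 1.5, 1.75, 2.
f(t) = 2t³ + 2t² + 3t + 4: f₀=11, f₁=14.78125, f₂=19.75, f₃=26.09375, f₄=34.
(h/2)·[f₀ + 2f₁ + 2f₂ + 2f₃ + f₄] = 0.125·(166.25) = 20.78125.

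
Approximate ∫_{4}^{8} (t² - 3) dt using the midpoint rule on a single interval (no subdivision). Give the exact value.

132

M = (b−a)·f(6) = 4·(33) = 132.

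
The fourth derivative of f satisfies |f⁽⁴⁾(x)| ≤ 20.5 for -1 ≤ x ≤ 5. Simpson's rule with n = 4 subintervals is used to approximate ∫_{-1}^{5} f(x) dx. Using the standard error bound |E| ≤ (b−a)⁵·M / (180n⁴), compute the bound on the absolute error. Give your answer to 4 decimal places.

3.4594

|E| ≤ (6)⁵·20.5 / (180·4⁴) = 159408/46080 = 3.4594.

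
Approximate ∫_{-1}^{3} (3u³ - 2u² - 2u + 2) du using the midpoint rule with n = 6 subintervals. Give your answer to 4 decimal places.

40.2963

h = (3 − (-1))/6 = 0.666667.
Midpoints m₁,…,m₆ = -0.666667, 0, 0.666667, 1.333333, 2, 2.666667.
f(m₁)=1.555556, f(m₂)=2, f(m₃)=0.666667, f(m₄)=2.888889, f(m₅)=14, f(m₆)=39.333333.
h·[f(m₁) + f(m₂) + f(m₃) + f(m₄) + f(m₅) + f(m₆)] = 0.666667·(60.444444) = 40.2963.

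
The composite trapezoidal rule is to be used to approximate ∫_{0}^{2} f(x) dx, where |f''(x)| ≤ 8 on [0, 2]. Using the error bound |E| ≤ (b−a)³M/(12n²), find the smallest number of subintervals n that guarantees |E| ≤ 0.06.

Need 64/(12n²) ≤ 0.06.
n² ≥ 64/(12·0.06) = 88.8889 ⇒ n ≥ 9.4281, so the smallest n is 10.

10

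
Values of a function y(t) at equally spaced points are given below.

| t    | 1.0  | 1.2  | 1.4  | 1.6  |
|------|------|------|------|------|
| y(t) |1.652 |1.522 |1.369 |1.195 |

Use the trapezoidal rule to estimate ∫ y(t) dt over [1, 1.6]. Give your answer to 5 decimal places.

h = 0.2, n = 3.
(h/2)·[y₀ + 2y₁ + 2y₂ + y₃] = 0.1·(8.629) = 0.86290.

0.86290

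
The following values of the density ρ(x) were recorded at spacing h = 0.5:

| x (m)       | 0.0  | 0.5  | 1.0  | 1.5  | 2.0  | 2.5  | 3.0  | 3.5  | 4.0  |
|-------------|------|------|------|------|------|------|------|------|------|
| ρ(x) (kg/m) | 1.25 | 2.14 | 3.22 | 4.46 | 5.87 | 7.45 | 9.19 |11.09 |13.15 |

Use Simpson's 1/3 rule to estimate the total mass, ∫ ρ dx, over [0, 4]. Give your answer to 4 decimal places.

h = 0.5, n = 8.
(h/3)·[y₀ + 4y₁ + 2y₂ + 4y₃ + 2y₄ + 4y₅ + 2y₆ + 4y₇ + y₈] = 0.166667·(151.52) = 25.2533.

25.2533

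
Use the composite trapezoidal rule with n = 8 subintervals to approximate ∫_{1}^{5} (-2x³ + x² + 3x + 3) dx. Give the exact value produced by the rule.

h = (5 − 1)/8 = 0.5.
Nodes x₀,…,x₈ = 1, 1.5, 2, 2.5, 3, 3.5, 4, 4.5, 5.
f(x) = -2x³ + x² + 3x + 3: f₀=5, f₁=3, f₂=-3, f₃=-14.5, f₄=-33, f₅=-60, f₆=-97, f₇=-145.5, f₈=-207.
(h/2)·[f₀ + 2f₁ + 2f₂ + 2f₃ + 2f₄ + 2f₅ + 2f₆ + 2f₇ + f₈] = 0.25·(-902) = -225.5.

-225.5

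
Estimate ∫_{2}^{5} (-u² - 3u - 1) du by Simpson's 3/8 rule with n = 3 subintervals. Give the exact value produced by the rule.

-73.5

h = (5 − 2)/3 = 1.
Nodes u₀,…,u₃ = 2, 3, 4, 5.
f(u) = -u² - 3u - 1: f₀=-11, f₁=-19, f₂=-29, f₃=-41.
(3h/8)·[f₀ + 3f₁ + 3f₂ + f₃] = 0.375·(-196) = -73.5.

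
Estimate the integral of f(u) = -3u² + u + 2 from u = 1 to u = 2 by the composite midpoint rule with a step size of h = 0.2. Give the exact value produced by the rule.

h = (2 − 1)/5 = 0.2.
Midpoints m₁,…,m₅ = 1.1, 1.3, 1.5, 1.7, 1.9.
f(m₁)=-0.53, f(m₂)=-1.77, f(m₃)=-3.25, f(m₄)=-4.97, f(m₅)=-6.93.
h·[f(m₁) + f(m₂) + f(m₃) + f(m₄) + f(m₅)] = 0.2·(-17.45) = -3.49.

-3.49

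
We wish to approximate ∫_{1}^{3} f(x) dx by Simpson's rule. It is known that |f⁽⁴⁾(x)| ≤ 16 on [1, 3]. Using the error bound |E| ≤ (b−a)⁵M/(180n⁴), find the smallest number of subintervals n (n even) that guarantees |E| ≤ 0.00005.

Need 512/(180n⁴) ≤ 0.00005.
n⁴ ≥ 512/(180·0.00005) = 56888.9 ⇒ n ≥ 15.4439, so the smallest even n is 16. (n must be even for Simpson's rule.)

16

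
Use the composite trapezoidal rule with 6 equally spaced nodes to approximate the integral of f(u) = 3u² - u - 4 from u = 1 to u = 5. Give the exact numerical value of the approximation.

97.28

h = (5 − 1)/5 = 0.8.
Nodes u₀,…,u₅ = 1, 1.8, 2.6, 3.4, 4.2, 5.
f(u) = 3u² - u - 4: f₀=-2, f₁=3.92, f₂=13.68, f₃=27.28, f₄=44.72, f₅=66.
(h/2)·[f₀ + 2f₁ + 2f₂ + 2f₃ + 2f₄ + f₅] = 0.4·(243.2) = 97.28.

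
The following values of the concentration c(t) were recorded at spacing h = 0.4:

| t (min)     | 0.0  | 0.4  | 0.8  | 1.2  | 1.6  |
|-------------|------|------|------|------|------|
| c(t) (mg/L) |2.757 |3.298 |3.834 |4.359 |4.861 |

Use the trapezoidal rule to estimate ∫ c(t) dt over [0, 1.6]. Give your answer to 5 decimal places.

h = 0.4, n = 4.
(h/2)·[y₀ + 2y₁ + 2y₂ + 2y₃ + y₄] = 0.2·(30.600) = 6.12000.

6.12000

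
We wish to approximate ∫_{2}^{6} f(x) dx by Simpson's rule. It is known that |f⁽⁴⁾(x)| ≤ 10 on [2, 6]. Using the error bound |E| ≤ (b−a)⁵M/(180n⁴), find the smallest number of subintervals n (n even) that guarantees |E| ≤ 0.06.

6

Need 10240/(180n⁴) ≤ 0.06.
n⁴ ≥ 10240/(180·0.06) = 948.148 ⇒ n ≥ 5.5491, so the smallest even n is 6. (n must be even for Simpson's rule.)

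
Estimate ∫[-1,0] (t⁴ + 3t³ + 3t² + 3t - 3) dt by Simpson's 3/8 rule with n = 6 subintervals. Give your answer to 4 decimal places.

h = (0 − (-1))/6 = 0.166667.
Nodes t₀,…,t₆ = -1, -0.833333, -0.666667, -0.5, -0.333333, -0.166667, 0.
f(t) = t⁴ + 3t³ + 3t² + 3t - 3: f₀=-5, f₁=-4.670525, f₂=-4.358025, f₃=-4.0625, f₄=-3.765432, f₅=-3.429784, f₆=-3.
(3h/8)·[f₀ + 3f₁ + 3f₂ + 2f₃ + 3f₄ + 3f₅ + f₆] = 0.0625·(-64.796296) = -4.0498.

-4.0498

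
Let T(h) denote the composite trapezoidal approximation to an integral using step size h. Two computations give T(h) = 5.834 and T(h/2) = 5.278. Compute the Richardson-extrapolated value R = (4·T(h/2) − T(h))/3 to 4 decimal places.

R = (4·T(h/2) − T(h)) / 3 = (4·5.278 − 5.834)/3 = (15.278)/3 = 5.0927.

5.0927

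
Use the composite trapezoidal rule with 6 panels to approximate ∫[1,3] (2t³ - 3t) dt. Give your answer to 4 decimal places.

h = (3 − 1)/6 = 0.333333.
Nodes t₀,…,t₆ = 1, 1.333333, 1.666667, 2, 2.333333, 2.666667, 3.
f(t) = 2t³ - 3t: f₀=-1, f₁=0.740741, f₂=4.259259, f₃=10, f₄=18.407407, f₅=29.925926, f₆=45.
(h/2)·[f₀ + 2f₁ + 2f₂ + 2f₃ + 2f₄ + 2f₅ + f₆] = 0.166667·(170.666667) = 28.4444.

28.4444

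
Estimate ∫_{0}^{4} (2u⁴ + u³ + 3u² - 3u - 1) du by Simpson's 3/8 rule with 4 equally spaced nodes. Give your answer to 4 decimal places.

h = (4 − 0)/3 = 1.333333.
Nodes u₀,…,u₃ = 0, 1.333333, 2.666667, 4.
f(u) = 2u⁴ + u³ + 3u² - 3u - 1: f₀=-1, f₁=9.024691, f₂=132.432099, f₃=611.
(3h/8)·[f₀ + 3f₁ + 3f₂ + f₃] = 0.5·(1034.370370) = 517.1852.

517.1852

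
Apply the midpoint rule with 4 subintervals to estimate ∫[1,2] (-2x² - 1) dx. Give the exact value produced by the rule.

-5.65625

h = (2 − 1)/4 = 0.25.
Midpoints m₁,…,m₄ = 1.125, 1.375, 1.625, 1.875.
f(m₁)=-3.53125, f(m₂)=-4.78125, f(m₃)=-6.28125, f(m₄)=-8.03125.
h·[f(m₁) + f(m₂) + f(m₃) + f(m₄)] = 0.25·(-22.625) = -5.65625.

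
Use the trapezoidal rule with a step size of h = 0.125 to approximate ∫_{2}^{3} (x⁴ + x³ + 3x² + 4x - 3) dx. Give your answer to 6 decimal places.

h = (3 − 2)/8 = 0.125.
Nodes x₀,…,x₈ = 2, 2.125, 2.25, 2.375, 2.5, 2.625, 2.75, 2.875, 3.
f(x) = x⁴ + x³ + 3x² + 4x - 3: f₀=41, f₁=49.033447265625, f₂=58.20703125, f₃=68.635009765625, f₄=80.4375, f₅=93.740478515625, f₆=108.67578125, f₇=125.381103515625, f₈=144.
(h/2)·[f₀ + 2f₁ + 2f₂ + 2f₃ + 2f₄ + 2f₅ + 2f₆ + 2f₇ + f₈] = 0.0625·(1353.220703125) = 84.576294.

84.576294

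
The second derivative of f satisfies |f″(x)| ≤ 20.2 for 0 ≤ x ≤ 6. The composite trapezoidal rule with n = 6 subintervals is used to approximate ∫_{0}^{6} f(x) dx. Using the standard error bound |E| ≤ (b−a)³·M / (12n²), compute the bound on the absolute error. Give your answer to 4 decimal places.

10.1000

|E| ≤ (6)³·20.2 / (12·6²) = 4363.2/432 = 10.1000.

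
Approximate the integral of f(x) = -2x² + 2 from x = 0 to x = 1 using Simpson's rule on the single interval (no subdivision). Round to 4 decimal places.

1.3333

S = (b−a)/6 · [f(0) + 4f(0.5) + f(1)] = 0.166667·[2 + 4·1.5 + 0] = 1.3333.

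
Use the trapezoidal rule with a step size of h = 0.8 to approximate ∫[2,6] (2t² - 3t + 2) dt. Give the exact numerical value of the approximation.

h = (6 − 2)/5 = 0.8.
Nodes t₀,…,t₅ = 2, 2.8, 3.6, 4.4, 5.2, 6.
f(t) = 2t² - 3t + 2: f₀=4, f₁=9.28, f₂=17.12, f₃=27.52, f₄=40.48, f₅=56.
(h/2)·[f₀ + 2f₁ + 2f₂ + 2f₃ + 2f₄ + f₅] = 0.4·(248.8) = 99.52.

99.52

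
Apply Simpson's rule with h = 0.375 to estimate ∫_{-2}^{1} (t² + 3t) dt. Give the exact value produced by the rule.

h = (1 − (-2))/8 = 0.375.
Nodes t₀,…,t₈ = -2, -1.625, -1.25, -0.875, -0.5, -0.125, 0.25, 0.625, 1.
f(t) = t² + 3t: f₀=-2, f₁=-2.234375, f₂=-2.1875, f₃=-1.859375, f₄=-1.25, f₅=-0.359375, f₆=0.8125, f₇=2.265625, f₈=4.
(h/3)·[f₀ + 4f₁ + 2f₂ + 4f₃ + 2f₄ + 4f₅ + 2f₆ + 4f₇ + f₈] = 0.125·(-12) = -1.5.

-1.5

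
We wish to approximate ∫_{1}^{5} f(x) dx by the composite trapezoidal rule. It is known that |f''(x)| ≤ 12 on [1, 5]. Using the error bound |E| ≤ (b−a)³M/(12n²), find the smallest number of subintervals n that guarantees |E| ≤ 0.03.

Need 768/(12n²) ≤ 0.03.
n² ≥ 768/(12·0.03) = 2133.33 ⇒ n ≥ 46.1880, so the smallest n is 47.

47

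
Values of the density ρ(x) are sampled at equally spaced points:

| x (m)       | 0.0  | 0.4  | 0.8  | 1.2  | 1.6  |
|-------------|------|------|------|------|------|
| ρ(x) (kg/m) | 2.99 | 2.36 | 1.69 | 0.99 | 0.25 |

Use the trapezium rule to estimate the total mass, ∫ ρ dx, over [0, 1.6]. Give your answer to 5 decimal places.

h = 0.4, n = 4.
(h/2)·[y₀ + 2y₁ + 2y₂ + 2y₃ + y₄] = 0.2·(13.32) = 2.66400.

2.66400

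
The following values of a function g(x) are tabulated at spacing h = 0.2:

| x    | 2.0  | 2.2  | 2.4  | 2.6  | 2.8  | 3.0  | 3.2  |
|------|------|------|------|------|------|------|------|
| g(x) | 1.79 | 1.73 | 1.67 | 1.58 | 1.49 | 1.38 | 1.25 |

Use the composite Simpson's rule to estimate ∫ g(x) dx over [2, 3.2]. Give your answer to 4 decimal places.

h = 0.2, n = 6.
(h/3)·[y₀ + 4y₁ + 2y₂ + 4y₃ + 2y₄ + 4y₅ + y₆] = 0.066667·(28.12) = 1.8747.

1.8747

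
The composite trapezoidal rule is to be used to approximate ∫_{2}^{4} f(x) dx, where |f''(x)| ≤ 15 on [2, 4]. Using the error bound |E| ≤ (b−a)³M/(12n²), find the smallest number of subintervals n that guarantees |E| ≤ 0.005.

45

Need 120/(12n²) ≤ 0.005.
n² ≥ 120/(12·0.005) = 2000 ⇒ n ≥ 44.7214, so the smallest n is 45.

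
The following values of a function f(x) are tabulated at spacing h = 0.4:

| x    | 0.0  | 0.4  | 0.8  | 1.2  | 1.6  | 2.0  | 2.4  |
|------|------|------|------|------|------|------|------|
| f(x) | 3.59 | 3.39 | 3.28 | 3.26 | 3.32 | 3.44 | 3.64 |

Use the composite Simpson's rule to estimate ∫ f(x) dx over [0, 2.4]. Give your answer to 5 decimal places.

h = 0.4, n = 6.
(h/3)·[y₀ + 4y₁ + 2y₂ + 4y₃ + 2y₄ + 4y₅ + y₆] = 0.133333·(60.79) = 8.10533.

8.10533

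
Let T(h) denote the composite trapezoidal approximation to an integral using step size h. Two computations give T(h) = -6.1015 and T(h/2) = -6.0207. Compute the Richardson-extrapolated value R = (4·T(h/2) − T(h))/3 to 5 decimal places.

-5.99377

R = (4·T(h/2) − T(h)) / 3 = (4·(-6.0207) − (-6.1015))/3 = (-17.9813)/3 = -5.99377.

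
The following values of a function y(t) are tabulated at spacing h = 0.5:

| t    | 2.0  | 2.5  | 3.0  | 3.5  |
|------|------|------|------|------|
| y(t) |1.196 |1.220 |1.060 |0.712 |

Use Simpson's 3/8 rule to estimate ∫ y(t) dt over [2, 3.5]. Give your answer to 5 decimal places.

h = 0.5, n = 3.
(3h/8)·[y₀ + 3y₁ + 3y₂ + y₃] = 0.1875·(8.748) = 1.64025.

1.64025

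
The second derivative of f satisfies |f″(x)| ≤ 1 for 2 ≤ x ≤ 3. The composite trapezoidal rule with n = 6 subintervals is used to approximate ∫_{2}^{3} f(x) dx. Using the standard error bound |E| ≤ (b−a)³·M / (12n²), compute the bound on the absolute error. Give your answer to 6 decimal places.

|E| ≤ (1)³·1 / (12·6²) = 1/432 = 0.002315.

0.002315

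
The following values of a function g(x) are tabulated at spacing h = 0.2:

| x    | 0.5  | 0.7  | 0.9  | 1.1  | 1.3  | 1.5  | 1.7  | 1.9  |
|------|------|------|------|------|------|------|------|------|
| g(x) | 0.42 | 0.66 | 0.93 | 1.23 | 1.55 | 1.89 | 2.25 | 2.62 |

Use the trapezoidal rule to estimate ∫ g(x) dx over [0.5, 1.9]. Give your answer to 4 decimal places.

2.0060

h = 0.2, n = 7.
(h/2)·[y₀ + 2y₁ + 2y₂ + 2y₃ + 2y₄ + 2y₅ + 2y₆ + y₇] = 0.1·(20.06) = 2.0060.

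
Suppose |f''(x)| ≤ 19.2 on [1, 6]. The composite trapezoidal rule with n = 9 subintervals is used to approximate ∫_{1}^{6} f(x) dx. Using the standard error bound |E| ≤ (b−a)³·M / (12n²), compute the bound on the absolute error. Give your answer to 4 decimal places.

|E| ≤ (5)³·19.2 / (12·9²) = 2400/972 = 2.4691.

2.4691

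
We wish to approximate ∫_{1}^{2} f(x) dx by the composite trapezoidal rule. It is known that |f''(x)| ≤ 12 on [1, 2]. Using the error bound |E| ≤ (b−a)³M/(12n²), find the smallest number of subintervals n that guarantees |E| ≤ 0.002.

Need 12/(12n²) ≤ 0.002.
n² ≥ 12/(12·0.002) = 500 ⇒ n ≥ 22.3607, so the smallest n is 23.

23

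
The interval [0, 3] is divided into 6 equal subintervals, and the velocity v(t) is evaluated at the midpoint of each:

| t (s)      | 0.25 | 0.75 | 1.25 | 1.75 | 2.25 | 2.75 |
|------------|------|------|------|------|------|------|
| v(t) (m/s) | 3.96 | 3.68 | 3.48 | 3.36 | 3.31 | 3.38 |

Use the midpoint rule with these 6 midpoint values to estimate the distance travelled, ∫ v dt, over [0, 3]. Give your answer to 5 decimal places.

h = 0.5, n = 6.
h·[y(m₁) + y(m₂) + y(m₃) + y(m₄) + y(m₅) + y(m₆)] = 0.5·(21.17) = 10.58500.

10.58500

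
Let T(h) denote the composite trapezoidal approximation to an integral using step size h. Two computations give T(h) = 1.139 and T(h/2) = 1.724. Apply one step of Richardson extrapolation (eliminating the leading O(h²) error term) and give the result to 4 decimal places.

1.9190

R = (4·T(h/2) − T(h)) / 3 = (4·1.724 − 1.139)/3 = (5.757)/3 = 1.9190.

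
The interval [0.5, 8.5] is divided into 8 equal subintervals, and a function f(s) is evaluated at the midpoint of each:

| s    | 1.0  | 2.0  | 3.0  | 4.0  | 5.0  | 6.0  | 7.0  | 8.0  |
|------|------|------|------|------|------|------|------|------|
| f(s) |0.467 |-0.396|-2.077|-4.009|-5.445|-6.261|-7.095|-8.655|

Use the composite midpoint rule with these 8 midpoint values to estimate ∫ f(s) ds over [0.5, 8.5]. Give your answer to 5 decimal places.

h = 1, n = 8.
h·[y(m₁) + y(m₂) + y(m₃) + y(m₄) + y(m₅) + y(m₆) + y(m₇) + y(m₈)] = 1·(-33.471) = -33.47100.

-33.47100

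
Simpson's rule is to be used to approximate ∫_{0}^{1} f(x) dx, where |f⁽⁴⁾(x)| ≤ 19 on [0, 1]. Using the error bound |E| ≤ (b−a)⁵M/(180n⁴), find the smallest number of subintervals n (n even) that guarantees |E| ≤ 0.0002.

Need 19/(180n⁴) ≤ 0.0002.
n⁴ ≥ 19/(180·0.0002) = 527.778 ⇒ n ≥ 4.7931, so the smallest even n is 6. (n must be even for Simpson's rule.)

6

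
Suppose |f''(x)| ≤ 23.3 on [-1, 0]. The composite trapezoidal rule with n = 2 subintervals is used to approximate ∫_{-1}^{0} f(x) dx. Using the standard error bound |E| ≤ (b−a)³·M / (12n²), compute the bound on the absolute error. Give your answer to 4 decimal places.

0.4854

|E| ≤ (1)³·23.3 / (12·2²) = 23.3/48 = 0.4854.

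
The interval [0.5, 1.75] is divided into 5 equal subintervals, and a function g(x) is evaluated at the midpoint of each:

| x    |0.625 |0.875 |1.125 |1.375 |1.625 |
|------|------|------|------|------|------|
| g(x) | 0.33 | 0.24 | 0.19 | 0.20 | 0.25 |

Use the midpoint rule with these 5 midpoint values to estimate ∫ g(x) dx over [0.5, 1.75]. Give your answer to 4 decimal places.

0.3025

h = 0.25, n = 5.
h·[y(m₁) + y(m₂) + y(m₃) + y(m₄) + y(m₅)] = 0.25·(1.21) = 0.3025.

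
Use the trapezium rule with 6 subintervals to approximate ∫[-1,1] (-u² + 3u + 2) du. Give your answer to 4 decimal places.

h = (1 − (-1))/6 = 0.333333.
Nodes u₀,…,u₆ = -1, -0.666667, -0.333333, 0, 0.333333, 0.666667, 1.
f(u) = -u² + 3u + 2: f₀=-2, f₁=-0.444444, f₂=0.888889, f₃=2, f₄=2.888889, f₅=3.555556, f₆=4.
(h/2)·[f₀ + 2f₁ + 2f₂ + 2f₃ + 2f₄ + 2f₅ + f₆] = 0.166667·(19.777778) = 3.2963.

3.2963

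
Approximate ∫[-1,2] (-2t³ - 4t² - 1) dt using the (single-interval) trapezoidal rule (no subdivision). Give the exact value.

T = (b−a)/2 · [f(-1) + f(2)] = 1.5·[(-3) + (-33)] = -54.

-54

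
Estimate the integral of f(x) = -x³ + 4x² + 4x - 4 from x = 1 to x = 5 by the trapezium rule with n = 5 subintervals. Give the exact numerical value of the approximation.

39.2

h = (5 − 1)/5 = 0.8.
Nodes x₀,…,x₅ = 1, 1.8, 2.6, 3.4, 4.2, 5.
f(x) = -x³ + 4x² + 4x - 4: f₀=3, f₁=10.328, f₂=15.864, f₃=16.536, f₄=9.272, f₅=-9.
(h/2)·[f₀ + 2f₁ + 2f₂ + 2f₃ + 2f₄ + f₅] = 0.4·(98) = 39.2.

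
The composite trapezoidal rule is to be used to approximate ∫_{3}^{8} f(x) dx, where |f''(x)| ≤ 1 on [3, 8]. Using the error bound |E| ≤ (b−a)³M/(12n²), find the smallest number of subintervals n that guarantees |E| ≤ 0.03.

19

Need 125/(12n²) ≤ 0.03.
n² ≥ 125/(12·0.03) = 347.222 ⇒ n ≥ 18.6339, so the smallest n is 19.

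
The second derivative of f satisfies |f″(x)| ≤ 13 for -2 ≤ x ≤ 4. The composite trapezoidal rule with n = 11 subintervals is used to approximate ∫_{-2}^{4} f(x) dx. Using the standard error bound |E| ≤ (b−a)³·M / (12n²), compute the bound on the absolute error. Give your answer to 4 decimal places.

|E| ≤ (6)³·13 / (12·11²) = 2808/1452 = 1.9339.

1.9339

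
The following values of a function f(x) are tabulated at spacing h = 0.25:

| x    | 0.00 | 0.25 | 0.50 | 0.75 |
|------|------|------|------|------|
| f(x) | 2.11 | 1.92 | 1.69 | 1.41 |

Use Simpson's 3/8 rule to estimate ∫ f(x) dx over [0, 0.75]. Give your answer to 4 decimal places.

h = 0.25, n = 3.
(3h/8)·[y₀ + 3y₁ + 3y₂ + y₃] = 0.09375·(14.35) = 1.3453.

1.3453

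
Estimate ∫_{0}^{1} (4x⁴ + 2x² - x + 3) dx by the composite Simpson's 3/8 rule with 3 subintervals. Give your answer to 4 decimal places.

3.9815

h = (1 − 0)/3 = 0.333333.
Nodes x₀,…,x₃ = 0, 0.333333, 0.666667, 1.
f(x) = 4x⁴ + 2x² - x + 3: f₀=3, f₁=2.938272, f₂=4.012346, f₃=8.
(3h/8)·[f₀ + 3f₁ + 3f₂ + f₃] = 0.125·(31.851852) = 3.9815.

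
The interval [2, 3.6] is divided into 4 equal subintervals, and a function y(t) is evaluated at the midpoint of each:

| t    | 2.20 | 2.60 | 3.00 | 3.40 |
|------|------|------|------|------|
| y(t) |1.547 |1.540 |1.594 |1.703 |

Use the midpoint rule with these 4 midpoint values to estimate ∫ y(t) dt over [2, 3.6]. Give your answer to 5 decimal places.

h = 0.4, n = 4.
h·[y(m₁) + y(m₂) + y(m₃) + y(m₄)] = 0.4·(6.384) = 2.55360.

2.55360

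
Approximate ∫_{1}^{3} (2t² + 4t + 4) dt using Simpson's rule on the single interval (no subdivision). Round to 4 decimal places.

S = (b−a)/6 · [f(1) + 4f(2) + f(3)] = 0.333333·[10 + 4·20 + 34] = 41.3333.

41.3333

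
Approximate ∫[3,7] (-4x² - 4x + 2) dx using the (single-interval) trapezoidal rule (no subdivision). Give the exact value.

-536

T = (b−a)/2 · [f(3) + f(7)] = 2·[(-46) + (-222)] = -536.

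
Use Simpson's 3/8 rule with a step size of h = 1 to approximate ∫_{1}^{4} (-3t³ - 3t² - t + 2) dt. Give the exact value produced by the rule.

h = (4 − 1)/3 = 1.
Nodes t₀,…,t₃ = 1, 2, 3, 4.
f(t) = -3t³ - 3t² - t + 2: f₀=-5, f₁=-36, f₂=-109, f₃=-242.
(3h/8)·[f₀ + 3f₁ + 3f₂ + f₃] = 0.375·(-682) = -255.75.

-255.75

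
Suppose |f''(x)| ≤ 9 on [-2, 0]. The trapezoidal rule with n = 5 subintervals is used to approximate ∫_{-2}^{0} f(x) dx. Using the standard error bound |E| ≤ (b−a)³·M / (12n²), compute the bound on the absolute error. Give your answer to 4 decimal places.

0.2400

|E| ≤ (2)³·9 / (12·5²) = 72/300 = 0.2400.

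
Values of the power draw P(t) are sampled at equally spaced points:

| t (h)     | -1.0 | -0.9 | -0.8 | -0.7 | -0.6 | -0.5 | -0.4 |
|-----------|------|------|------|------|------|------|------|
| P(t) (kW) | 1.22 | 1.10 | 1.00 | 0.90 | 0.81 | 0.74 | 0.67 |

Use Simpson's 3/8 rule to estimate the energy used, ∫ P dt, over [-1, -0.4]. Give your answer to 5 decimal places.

0.54900

h = 0.1, n = 6.
(3h/8)·[y₀ + 3y₁ + 3y₂ + 2y₃ + 3y₄ + 3y₅ + y₆] = 0.0375·(14.64) = 0.54900.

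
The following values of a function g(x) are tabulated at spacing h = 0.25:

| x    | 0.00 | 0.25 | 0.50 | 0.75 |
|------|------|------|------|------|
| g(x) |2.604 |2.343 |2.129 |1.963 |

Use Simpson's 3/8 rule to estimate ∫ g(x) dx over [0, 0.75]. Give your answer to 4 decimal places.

1.6859

h = 0.25, n = 3.
(3h/8)·[y₀ + 3y₁ + 3y₂ + y₃] = 0.09375·(17.983) = 1.6859.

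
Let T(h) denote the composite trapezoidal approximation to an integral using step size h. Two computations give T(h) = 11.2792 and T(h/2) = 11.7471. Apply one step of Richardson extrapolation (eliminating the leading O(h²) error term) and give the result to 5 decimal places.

R = (4·T(h/2) − T(h)) / 3 = (4·11.7471 − 11.2792)/3 = (35.7092)/3 = 11.90307.

11.90307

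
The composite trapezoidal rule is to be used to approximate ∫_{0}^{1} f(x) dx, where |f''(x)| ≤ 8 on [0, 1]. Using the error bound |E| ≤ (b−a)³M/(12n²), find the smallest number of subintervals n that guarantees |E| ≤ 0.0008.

Need 8/(12n²) ≤ 0.0008.
n² ≥ 8/(12·0.0008) = 833.333 ⇒ n ≥ 28.8675, so the smallest n is 29.

29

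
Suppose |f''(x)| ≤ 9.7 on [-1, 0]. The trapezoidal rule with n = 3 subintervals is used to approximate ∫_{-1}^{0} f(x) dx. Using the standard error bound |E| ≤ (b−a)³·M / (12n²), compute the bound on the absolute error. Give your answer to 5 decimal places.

|E| ≤ (1)³·9.7 / (12·3²) = 9.7/108 = 0.08981.

0.08981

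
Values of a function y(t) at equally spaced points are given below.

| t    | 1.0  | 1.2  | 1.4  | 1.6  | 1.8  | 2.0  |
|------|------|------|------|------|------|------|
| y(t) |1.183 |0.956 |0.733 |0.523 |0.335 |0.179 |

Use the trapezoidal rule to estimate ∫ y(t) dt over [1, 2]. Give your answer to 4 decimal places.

h = 0.2, n = 5.
(h/2)·[y₀ + 2y₁ + 2y₂ + 2y₃ + 2y₄ + y₅] = 0.1·(6.456) = 0.6456.

0.6456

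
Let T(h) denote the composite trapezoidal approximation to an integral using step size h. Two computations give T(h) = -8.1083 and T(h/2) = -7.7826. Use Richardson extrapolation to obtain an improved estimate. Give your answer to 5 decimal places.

R = (4·T(h/2) − T(h)) / 3 = (4·(-7.7826) − (-8.1083))/3 = (-23.0221)/3 = -7.67403.

-7.67403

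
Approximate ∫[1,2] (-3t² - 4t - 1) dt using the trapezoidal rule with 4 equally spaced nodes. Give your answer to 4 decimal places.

h = (2 − 1)/3 = 0.333333.
Nodes t₀,…,t₃ = 1, 1.333333, 1.666667, 2.
f(t) = -3t² - 4t - 1: f₀=-8, f₁=-11.666667, f₂=-16, f₃=-21.
(h/2)·[f₀ + 2f₁ + 2f₂ + f₃] = 0.166667·(-84.333333) = -14.0556.

-14.0556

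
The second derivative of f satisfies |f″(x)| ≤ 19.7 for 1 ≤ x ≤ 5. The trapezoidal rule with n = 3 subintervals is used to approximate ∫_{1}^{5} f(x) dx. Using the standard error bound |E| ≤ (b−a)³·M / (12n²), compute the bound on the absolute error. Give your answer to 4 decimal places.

11.6741

|E| ≤ (4)³·19.7 / (12·3²) = 1260.8/108 = 11.6741.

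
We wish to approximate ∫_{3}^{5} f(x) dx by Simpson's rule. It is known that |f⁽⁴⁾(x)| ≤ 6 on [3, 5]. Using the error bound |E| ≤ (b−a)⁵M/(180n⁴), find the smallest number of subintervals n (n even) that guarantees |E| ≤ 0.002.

Need 192/(180n⁴) ≤ 0.002.
n⁴ ≥ 192/(180·0.002) = 533.333 ⇒ n ≥ 4.8056, so the smallest even n is 6. (n must be even for Simpson's rule.)

6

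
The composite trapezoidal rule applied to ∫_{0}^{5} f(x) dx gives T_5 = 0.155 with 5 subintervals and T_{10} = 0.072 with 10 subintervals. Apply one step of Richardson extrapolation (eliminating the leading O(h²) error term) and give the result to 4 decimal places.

0.0443

R = (4·T_{10} − T_5) / 3 = (4·0.072 − 0.155)/3 = (0.133)/3 = 0.0443.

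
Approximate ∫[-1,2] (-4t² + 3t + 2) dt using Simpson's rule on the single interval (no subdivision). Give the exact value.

S = (b−a)/6 · [f(-1) + 4f(0.5) + f(2)] = 0.5·[(-5) + 4·2.5 + (-8)] = -1.5.

-1.5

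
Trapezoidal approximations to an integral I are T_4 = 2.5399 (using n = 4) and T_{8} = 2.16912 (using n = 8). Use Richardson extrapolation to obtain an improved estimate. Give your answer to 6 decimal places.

2.045527

R = (4·T_{8} − T_4) / 3 = (4·2.16912 − 2.5399)/3 = (6.13658)/3 = 2.045527.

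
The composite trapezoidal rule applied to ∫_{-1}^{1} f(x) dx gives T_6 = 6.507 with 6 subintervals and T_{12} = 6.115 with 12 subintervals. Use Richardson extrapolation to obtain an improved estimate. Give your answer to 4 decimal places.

5.9843

R = (4·T_{12} − T_6) / 3 = (4·6.115 − 6.507)/3 = (17.953)/3 = 5.9843.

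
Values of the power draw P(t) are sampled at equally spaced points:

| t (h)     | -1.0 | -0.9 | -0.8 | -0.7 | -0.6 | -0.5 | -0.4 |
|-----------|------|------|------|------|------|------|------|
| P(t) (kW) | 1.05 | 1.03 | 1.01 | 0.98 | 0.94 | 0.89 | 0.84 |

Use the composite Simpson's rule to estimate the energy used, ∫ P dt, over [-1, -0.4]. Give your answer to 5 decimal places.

0.57967

h = 0.1, n = 6.
(h/3)·[y₀ + 4y₁ + 2y₂ + 4y₃ + 2y₄ + 4y₅ + y₆] = 0.033333·(17.39) = 0.57967.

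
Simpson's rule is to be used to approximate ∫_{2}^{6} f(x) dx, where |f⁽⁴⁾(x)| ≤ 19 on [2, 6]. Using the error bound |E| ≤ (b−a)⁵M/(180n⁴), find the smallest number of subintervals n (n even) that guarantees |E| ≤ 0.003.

14

Need 19456/(180n⁴) ≤ 0.003.
n⁴ ≥ 19456/(180·0.003) = 36029.6 ⇒ n ≥ 13.7773, so the smallest even n is 14. (n must be even for Simpson's rule.)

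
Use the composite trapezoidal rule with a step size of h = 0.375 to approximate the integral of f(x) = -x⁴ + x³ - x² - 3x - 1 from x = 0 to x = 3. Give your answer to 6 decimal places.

-54.867554

h = (3 − 0)/8 = 0.375.
Nodes x₀,…,x₈ = 0, 0.375, 0.75, 1.125, 1.5, 1.875, 2.25, 2.625, 3.
f(x) = -x⁴ + x³ - x² - 3x - 1: f₀=-1, f₁=-2.232666015625, f₂=-3.70703125, f₃=-5.818603515625, f₄=-9.4375, f₅=-15.908447265625, f₆=-27.05078125, f₇=-45.158447265625, f₈=-73.
(h/2)·[f₀ + 2f₁ + 2f₂ + 2f₃ + 2f₄ + 2f₅ + 2f₆ + 2f₇ + f₈] = 0.1875·(-292.626953125) = -54.867554.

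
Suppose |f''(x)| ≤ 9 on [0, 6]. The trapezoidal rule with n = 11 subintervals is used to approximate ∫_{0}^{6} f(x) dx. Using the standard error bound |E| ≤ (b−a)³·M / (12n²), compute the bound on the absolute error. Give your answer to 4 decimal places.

|E| ≤ (6)³·9 / (12·11²) = 1944/1452 = 1.3388.

1.3388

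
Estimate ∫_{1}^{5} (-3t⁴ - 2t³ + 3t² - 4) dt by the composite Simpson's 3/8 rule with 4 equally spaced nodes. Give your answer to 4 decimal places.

h = (5 − 1)/3 = 1.333333.
Nodes t₀,…,t₃ = 1, 2.333333, 3.666667, 5.
f(t) = -3t⁴ - 2t³ + 3t² - 4: f₀=-6, f₁=-102, f₂=-604.518519, f₃=-2054.
(3h/8)·[f₀ + 3f₁ + 3f₂ + f₃] = 0.5·(-4179.555556) = -2089.7778.

-2089.7778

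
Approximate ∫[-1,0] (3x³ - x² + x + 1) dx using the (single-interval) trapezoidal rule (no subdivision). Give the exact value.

T = (b−a)/2 · [f(-1) + f(0)] = 0.5·[(-4) + 1] = -1.5.

-1.5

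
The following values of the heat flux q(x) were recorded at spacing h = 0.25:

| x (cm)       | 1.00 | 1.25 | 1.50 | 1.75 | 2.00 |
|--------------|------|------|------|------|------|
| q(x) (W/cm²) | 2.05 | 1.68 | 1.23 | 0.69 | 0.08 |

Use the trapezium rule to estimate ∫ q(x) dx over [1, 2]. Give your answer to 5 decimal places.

1.16625

h = 0.25, n = 4.
(h/2)·[y₀ + 2y₁ + 2y₂ + 2y₃ + y₄] = 0.125·(9.33) = 1.16625.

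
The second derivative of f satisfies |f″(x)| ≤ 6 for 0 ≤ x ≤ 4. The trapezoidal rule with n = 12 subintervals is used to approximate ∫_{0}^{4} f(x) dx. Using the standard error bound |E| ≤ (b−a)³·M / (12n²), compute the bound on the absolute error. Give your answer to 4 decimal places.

|E| ≤ (4)³·6 / (12·12²) = 384/1728 = 0.2222.

0.2222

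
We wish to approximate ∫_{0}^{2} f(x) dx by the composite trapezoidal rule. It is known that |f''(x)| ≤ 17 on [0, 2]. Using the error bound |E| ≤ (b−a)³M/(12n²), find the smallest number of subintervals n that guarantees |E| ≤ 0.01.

34

Need 136/(12n²) ≤ 0.01.
n² ≥ 136/(12·0.01) = 1133.33 ⇒ n ≥ 33.6650, so the smallest n is 34.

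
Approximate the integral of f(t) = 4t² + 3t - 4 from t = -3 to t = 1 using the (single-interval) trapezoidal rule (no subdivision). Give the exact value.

T = (b−a)/2 · [f(-3) + f(1)] = 2·[23 + 3] = 52.

52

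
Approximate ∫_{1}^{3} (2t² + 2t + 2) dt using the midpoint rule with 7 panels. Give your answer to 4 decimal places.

29.3061

h = (3 − 1)/7 = 0.285714.
Midpoints m₁,…,m₇ = 1.142857, 1.428571, 1.714286, 2, 2.285714, 2.571429, 2.857143.
f(m₁)=6.897959, f(m₂)=8.938776, f(m₃)=11.306122, f(m₄)=14, f(m₅)=17.020408, f(m₆)=20.367347, f(m₇)=24.040816.
h·[f(m₁) + f(m₂) + f(m₃) + f(m₄) + f(m₅) + f(m₆) + f(m₇)] = 0.285714·(102.571429) = 29.3061.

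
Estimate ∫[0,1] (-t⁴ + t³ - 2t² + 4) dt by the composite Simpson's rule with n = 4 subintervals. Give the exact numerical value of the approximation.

3.3828125

h = (1 − 0)/4 = 0.25.
Nodes t₀,…,t₄ = 0, 0.25, 0.5, 0.75, 1.
f(t) = -t⁴ + t³ - 2t² + 4: f₀=4, f₁=3.88671875, f₂=3.5625, f₃=2.98046875, f₄=2.
(h/3)·[f₀ + 4f₁ + 2f₂ + 4f₃ + f₄] = 0.083333·(40.59375) = 3.3828125.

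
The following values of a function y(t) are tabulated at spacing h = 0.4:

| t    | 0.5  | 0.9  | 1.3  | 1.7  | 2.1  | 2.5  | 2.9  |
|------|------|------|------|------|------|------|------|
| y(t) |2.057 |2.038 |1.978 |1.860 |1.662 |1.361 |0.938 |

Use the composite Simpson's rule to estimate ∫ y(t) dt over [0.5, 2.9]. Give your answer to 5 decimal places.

4.17480

h = 0.4, n = 6.
(h/3)·[y₀ + 4y₁ + 2y₂ + 4y₃ + 2y₄ + 4y₅ + y₆] = 0.133333·(31.311) = 4.17480.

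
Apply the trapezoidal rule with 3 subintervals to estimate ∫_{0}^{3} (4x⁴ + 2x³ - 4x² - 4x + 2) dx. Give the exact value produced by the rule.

h = (3 − 0)/3 = 1.
Nodes x₀,…,x₃ = 0, 1, 2, 3.
f(x) = 4x⁴ + 2x³ - 4x² - 4x + 2: f₀=2, f₁=0, f₂=58, f₃=332.
(h/2)·[f₀ + 2f₁ + 2f₂ + f₃] = 0.5·(450) = 225.

225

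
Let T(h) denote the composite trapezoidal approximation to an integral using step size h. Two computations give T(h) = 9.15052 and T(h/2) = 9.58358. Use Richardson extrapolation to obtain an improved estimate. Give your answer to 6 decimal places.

9.727933

R = (4·T(h/2) − T(h)) / 3 = (4·9.58358 − 9.15052)/3 = (29.18380)/3 = 9.727933.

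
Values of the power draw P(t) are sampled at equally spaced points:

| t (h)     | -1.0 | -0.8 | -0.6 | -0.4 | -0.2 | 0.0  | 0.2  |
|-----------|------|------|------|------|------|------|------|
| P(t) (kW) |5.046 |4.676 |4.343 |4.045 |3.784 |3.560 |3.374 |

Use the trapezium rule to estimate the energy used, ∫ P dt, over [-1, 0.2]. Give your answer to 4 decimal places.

4.9236

h = 0.2, n = 6.
(h/2)·[y₀ + 2y₁ + 2y₂ + 2y₃ + 2y₄ + 2y₅ + y₆] = 0.1·(49.236) = 4.9236.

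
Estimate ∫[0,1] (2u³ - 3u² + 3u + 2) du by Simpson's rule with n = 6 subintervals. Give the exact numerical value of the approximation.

h = (1 − 0)/6 = 0.166667.
Nodes u₀,…,u₆ = 0, 0.166667, 0.333333, 0.5, 0.666667, 0.833333, 1.
f(u) = 2u³ - 3u² + 3u + 2: f₀=2, f₁=2.425926, f₂=2.740741, f₃=3, f₄=3.259259, f₅=3.574074, f₆=4.
(h/3)·[f₀ + 4f₁ + 2f₂ + 4f₃ + 2f₄ + 4f₅ + f₆] = 0.055556·(54) = 3.

3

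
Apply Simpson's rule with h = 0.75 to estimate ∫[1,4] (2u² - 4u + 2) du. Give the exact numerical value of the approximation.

18

h = (4 − 1)/4 = 0.75.
Nodes u₀,…,u₄ = 1, 1.75, 2.5, 3.25, 4.
f(u) = 2u² - 4u + 2: f₀=0, f₁=1.125, f₂=4.5, f₃=10.125, f₄=18.
(h/3)·[f₀ + 4f₁ + 2f₂ + 4f₃ + f₄] = 0.25·(72) = 18.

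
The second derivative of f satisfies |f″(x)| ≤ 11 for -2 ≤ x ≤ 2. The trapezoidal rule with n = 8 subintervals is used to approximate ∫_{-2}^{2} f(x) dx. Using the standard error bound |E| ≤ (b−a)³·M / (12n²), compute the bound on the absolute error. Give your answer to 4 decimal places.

|E| ≤ (4)³·11 / (12·8²) = 704/768 = 0.9167.

0.9167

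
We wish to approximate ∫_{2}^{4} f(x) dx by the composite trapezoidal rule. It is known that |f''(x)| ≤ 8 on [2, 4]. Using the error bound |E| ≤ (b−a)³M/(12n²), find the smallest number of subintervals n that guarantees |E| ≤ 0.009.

25

Need 64/(12n²) ≤ 0.009.
n² ≥ 64/(12·0.009) = 592.593 ⇒ n ≥ 24.3432, so the smallest n is 25.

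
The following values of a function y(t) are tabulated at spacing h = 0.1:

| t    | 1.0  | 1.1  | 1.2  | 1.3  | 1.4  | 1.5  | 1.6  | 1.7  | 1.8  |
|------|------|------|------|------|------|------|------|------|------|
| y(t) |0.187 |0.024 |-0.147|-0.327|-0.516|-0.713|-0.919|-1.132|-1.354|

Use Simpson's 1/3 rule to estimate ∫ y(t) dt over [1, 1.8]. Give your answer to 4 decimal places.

h = 0.1, n = 8.
(h/3)·[y₀ + 4y₁ + 2y₂ + 4y₃ + 2y₄ + 4y₅ + 2y₆ + 4y₇ + y₈] = 0.033333·(-12.923) = -0.4308.

-0.4308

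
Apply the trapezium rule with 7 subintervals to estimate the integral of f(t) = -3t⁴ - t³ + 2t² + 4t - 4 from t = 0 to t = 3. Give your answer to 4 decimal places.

h = (3 − 0)/7 = 0.428571.
Nodes t₀,…,t₇ = 0, 0.428571, 0.857143, 1.285714, 1.714286, 2.142857, 2.571429, 3.
f(t) = -3t⁴ - t³ + 2t² + 4t - 4: f₀=-4, f₁=-2.098292, f₂=-1.351104, f₃=-5.874219, f₄=-22.212411, f₅=-59.339442, f₆=-128.658059, f₇=-244.
(h/2)·[f₀ + 2f₁ + 2f₂ + 2f₃ + 2f₄ + 2f₅ + 2f₆ + f₇] = 0.214286·(-687.067055) = -147.2287.

-147.2287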